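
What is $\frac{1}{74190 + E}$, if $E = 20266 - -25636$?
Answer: $\frac{1}{120092} \approx 8.327 \cdot 10^{-6}$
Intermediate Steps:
$E = 45902$ ($E = 20266 + 25636 = 45902$)
$\frac{1}{74190 + E} = \frac{1}{74190 + 45902} = \frac{1}{120092}$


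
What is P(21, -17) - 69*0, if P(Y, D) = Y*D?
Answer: -357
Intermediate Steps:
P(Y, D) = D*Y
P(21, -17) - 69*0 = -17*21 - 69*0 = -357 + 0 = -357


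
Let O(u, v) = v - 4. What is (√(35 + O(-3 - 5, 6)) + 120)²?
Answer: (120 + √37)² ≈ 15897.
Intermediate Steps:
O(u, v) = -4 + v
(√(35 + O(-3 - 5, 6)) + 120)² = (√(35 + (-4 + 6)) + 120)² = (√(35 + 2) + 120)² = (√37 + 120)² = (120 + √37)²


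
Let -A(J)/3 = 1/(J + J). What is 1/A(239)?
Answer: -478/3 ≈ -159.33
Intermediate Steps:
A(J) = -3/(2*J) (A(J) = -3/(J + J) = -3*1/(2*J) = -3/(2*J))
1/A(239) = 1/(-3/2/239) = 1/(-3/2*1/239) = 1/(-3/478) = -478/3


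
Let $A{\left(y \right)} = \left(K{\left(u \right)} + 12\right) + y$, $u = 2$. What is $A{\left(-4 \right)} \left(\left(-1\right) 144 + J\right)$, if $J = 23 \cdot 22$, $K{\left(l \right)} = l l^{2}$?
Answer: $5792$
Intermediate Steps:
$K{\left(l \right)} = l^{3}$
$A{\left(y \right)} = 20 + y$ ($A{\left(y \right)} = \left(2^{3} + 12\right) + y = \left(8 + 12\right) + y = 20 + y$)
$J = 506$
$A{\left(-4 \right)} \left(\left(-1\right) 144 + J\right) = \left(20 - 4\right) \left(\left(-1\right) 144 + 506\right) = 16 \left(-144 + 506\right) = 16 \cdot 362 = 5792$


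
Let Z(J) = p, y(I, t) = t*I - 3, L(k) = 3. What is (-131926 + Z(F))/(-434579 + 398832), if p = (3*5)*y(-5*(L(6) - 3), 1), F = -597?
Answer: 131971/35747 ≈ 3.6918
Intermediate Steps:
y(I, t) = -3 + I*t (y(I, t) = I*t - 3 = -3 + I*t)
p = -45 (p = (3*5)*(-3 - 5*(3 - 3)*1) = 15*(-3 - 5*0*1) = 15*(-3 + 0*1) = 15*(-3 + 0) = 15*(-3) = -45)
Z(J) = -45
(-131926 + Z(F))/(-434579 + 398832) = (-131926 - 45)/(-434579 + 398832) = -131971/(-35747) = -131971*(-1/35747) = 131971/35747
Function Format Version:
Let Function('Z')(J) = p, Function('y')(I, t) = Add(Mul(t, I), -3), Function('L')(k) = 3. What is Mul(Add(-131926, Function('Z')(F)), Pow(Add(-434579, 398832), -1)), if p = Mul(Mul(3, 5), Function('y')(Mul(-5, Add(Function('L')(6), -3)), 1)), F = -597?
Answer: Rational(131971, 35747) ≈ 3.6918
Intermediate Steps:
Function('y')(I, t) = Add(-3, Mul(I, t)) (Function('y')(I, t) = Add(Mul(I, t), -3) = Add(-3, Mul(I, t)))
p = -45 (p = Mul(Mul(3, 5), Add(-3, Mul(Mul(-5, Add(3, -3)), 1))) = Mul(15, Add(-3, Mul(Mul(-5, 0), 1))) = Mul(15, Add(-3, Mul(0, 1))) = Mul(15, Add(-3, 0)) = Mul(15, -3) = -45)
Function('Z')(J) = -45
Mul(Add(-131926, Function('Z')(F)), Pow(Add(-434579, 398832), -1)) = Mul(Add(-131926, -45), Pow(Add(-434579, 398832), -1)) = Mul(-131971, Pow(-35747, -1)) = Mul(-131971, Rational(-1, 35747)) = Rational(131971, 35747)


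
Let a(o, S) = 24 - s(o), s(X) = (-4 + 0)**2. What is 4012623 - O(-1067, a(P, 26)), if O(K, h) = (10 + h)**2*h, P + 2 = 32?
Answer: 4010031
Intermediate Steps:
P = 30 (P = -2 + 32 = 30)
s(X) = 16 (s(X) = (-4)**2 = 16)
a(o, S) = 8 (a(o, S) = 24 - 1*16 = 24 - 16 = 8)
O(K, h) = h*(10 + h)**2
4012623 - O(-1067, a(P, 26)) = 4012623 - 8*(10 + 8)**2 = 4012623 - 8*18**2 = 4012623 - 8*324 = 4012623 - 1*2592 = 4012623 - 2592 = 4010031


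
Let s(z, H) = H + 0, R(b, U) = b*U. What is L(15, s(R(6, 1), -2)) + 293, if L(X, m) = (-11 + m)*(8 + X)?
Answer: -6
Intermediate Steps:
R(b, U) = U*b
s(z, H) = H
L(15, s(R(6, 1), -2)) + 293 = (-88 - 11*15 + 8*(-2) + 15*(-2)) + 293 = (-88 - 165 - 16 - 30) + 293 = -299 + 293 = -6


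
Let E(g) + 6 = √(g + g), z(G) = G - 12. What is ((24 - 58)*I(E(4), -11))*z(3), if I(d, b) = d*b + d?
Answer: 18360 - 6120*√2 ≈ 9705.0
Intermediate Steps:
z(G) = -12 + G
E(g) = -6 + √2*√g (E(g) = -6 + √(g + g) = -6 + √(2*g) = -6 + √2*√g)
I(d, b) = d + b*d (I(d, b) = b*d + d = d + b*d)
((24 - 58)*I(E(4), -11))*z(3) = ((24 - 58)*((-6 + √2*√4)*(1 - 11)))*(-12 + 3) = -34*(-6 + √2*2)*(-10)*(-9) = -34*(-6 + 2*√2)*(-10)*(-9) = -34*(60 - 20*√2)*(-9) = (-2040 + 680*√2)*(-9) = 18360 - 6120*√2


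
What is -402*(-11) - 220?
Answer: 4202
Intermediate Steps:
-402*(-11) - 220 = -201*(-22) - 220 = 4422 - 220 = 4202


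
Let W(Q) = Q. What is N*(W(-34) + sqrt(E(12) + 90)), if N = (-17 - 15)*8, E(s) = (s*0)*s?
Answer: 8704 - 768*sqrt(10) ≈ 6275.4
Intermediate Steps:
E(s) = 0 (E(s) = 0*s = 0)
N = -256 (N = -32*8 = -256)
N*(W(-34) + sqrt(E(12) + 90)) = -256*(-34 + sqrt(0 + 90)) = -256*(-34 + sqrt(90)) = -256*(-34 + 3*sqrt(10)) = 8704 - 768*sqrt(10)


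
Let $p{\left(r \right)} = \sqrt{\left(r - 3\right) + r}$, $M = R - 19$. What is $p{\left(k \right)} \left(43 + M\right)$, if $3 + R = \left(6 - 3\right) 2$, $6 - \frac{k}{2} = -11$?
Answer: $27 \sqrt{65} \approx 217.68$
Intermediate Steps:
$k = 34$ ($k = 12 - -22 = 12 + 22 = 34$)
$R = 3$ ($R = -3 + \left(6 - 3\right) 2 = -3 + 3 \cdot 2 = -3 + 6 = 3$)
$M = -16$ ($M = 3 - 19 = -16$)
$p{\left(r \right)} = \sqrt{-3 + 2 r}$ ($p{\left(r \right)} = \sqrt{\left(-3 + r\right) + r} = \sqrt{-3 + 2 r}$)
$p{\left(k \right)} \left(43 + M\right) = \sqrt{-3 + 2 \cdot 34} \left(43 - 16\right) = \sqrt{-3 + 68} \cdot 27 = \sqrt{65} \cdot 27 = 27 \sqrt{65}$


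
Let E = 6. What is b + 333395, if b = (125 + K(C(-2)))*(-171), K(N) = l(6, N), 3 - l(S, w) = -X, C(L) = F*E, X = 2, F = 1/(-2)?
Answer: 311165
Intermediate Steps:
F = -½ (F = 1*(-½) = -½ ≈ -0.50000)
C(L) = -3 (C(L) = -½*6 = -3)
l(S, w) = 5 (l(S, w) = 3 - (-1)*2 = 3 - 1*(-2) = 3 + 2 = 5)
K(N) = 5
b = -22230 (b = (125 + 5)*(-171) = 130*(-171) = -22230)
b + 333395 = -22230 + 333395 = 311165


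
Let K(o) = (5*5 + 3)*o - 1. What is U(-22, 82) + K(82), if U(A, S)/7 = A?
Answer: 2141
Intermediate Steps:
U(A, S) = 7*A
K(o) = -1 + 28*o (K(o) = (25 + 3)*o - 1 = 28*o - 1 = -1 + 28*o)
U(-22, 82) + K(82) = 7*(-22) + (-1 + 28*82) = -154 + (-1 + 2296) = -154 + 2295 = 2141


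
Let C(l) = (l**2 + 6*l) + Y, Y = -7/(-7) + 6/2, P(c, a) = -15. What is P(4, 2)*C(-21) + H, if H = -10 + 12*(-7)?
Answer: -4879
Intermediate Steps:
Y = 4 (Y = -7*(-1/7) + 6*(1/2) = 1 + 3 = 4)
C(l) = 4 + l**2 + 6*l (C(l) = (l**2 + 6*l) + 4 = 4 + l**2 + 6*l)
H = -94 (H = -10 - 84 = -94)
P(4, 2)*C(-21) + H = -15*(4 + (-21)**2 + 6*(-21)) - 94 = -15*(4 + 441 - 126) - 94 = -15*319 - 94 = -4785 - 94 = -4879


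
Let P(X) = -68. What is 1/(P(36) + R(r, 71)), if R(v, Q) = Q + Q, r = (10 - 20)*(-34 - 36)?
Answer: 1/74 ≈ 0.013514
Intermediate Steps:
r = 700 (r = -10*(-70) = 700)
R(v, Q) = 2*Q
1/(P(36) + R(r, 71)) = 1/(-68 + 2*71) = 1/(-68 + 142) = 1/74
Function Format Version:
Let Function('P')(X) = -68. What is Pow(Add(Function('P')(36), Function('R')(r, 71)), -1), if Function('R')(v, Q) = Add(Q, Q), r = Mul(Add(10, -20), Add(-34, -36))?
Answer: Rational(1, 74) ≈ 0.013514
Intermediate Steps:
r = 700 (r = Mul(-10, -70) = 700)
Function('R')(v, Q) = Mul(2, Q)
Pow(Add(Function('P')(36), Function('R')(r, 71)), -1) = Pow(Add(-68, Mul(2, 71)), -1) = Pow(Add(-68, 142), -1) = Pow(74, -1) = Rational(1, 74)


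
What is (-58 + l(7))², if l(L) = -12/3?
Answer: 3844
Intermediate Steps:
l(L) = -4 (l(L) = -12*⅓ = -4)
(-58 + l(7))² = (-58 - 4)² = (-62)² = 3844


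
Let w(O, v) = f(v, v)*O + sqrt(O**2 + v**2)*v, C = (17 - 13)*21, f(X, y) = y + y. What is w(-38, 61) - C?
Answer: -4720 + 61*sqrt(5165) ≈ -336.06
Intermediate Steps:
f(X, y) = 2*y
C = 84 (C = 4*21 = 84)
w(O, v) = v*sqrt(O**2 + v**2) + 2*O*v (w(O, v) = (2*v)*O + sqrt(O**2 + v**2)*v = 2*O*v + v*sqrt(O**2 + v**2) = v*sqrt(O**2 + v**2) + 2*O*v)
w(-38, 61) - C = 61*(sqrt((-38)**2 + 61**2) + 2*(-38)) - 1*84 = 61*(sqrt(1444 + 3721) - 76) - 84 = 61*(sqrt(5165) - 76) - 84 = 61*(-76 + sqrt(5165)) - 84 = (-4636 + 61*sqrt(5165)) - 84 = -4720 + 61*sqrt(5165)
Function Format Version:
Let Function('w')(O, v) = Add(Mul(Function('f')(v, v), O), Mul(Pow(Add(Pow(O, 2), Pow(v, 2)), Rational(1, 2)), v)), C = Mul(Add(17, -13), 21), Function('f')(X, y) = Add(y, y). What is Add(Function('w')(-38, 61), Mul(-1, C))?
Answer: Add(-4720, Mul(61, Pow(5165, Rational(1, 2)))) ≈ -336.06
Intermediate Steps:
Function('f')(X, y) = Mul(2, y)
C = 84 (C = Mul(4, 21) = 84)
Function('w')(O, v) = Add(Mul(v, Pow(Add(Pow(O, 2), Pow(v, 2)), Rational(1, 2))), Mul(2, O, v)) (Function('w')(O, v) = Add(Mul(Mul(2, v), O), Mul(Pow(Add(Pow(O, 2), Pow(v, 2)), Rational(1, 2)), v)) = Add(Mul(2, O, v), Mul(v, Pow(Add(Pow(O, 2), Pow(v, 2)), Rational(1, 2)))) = Add(Mul(v, Pow(Add(Pow(O, 2), Pow(v, 2)), Rational(1, 2))), Mul(2, O, v)))
Add(Function('w')(-38, 61), Mul(-1, C)) = Add(Mul(61, Add(Pow(Add(Pow(-38, 2), Pow(61, 2)), Rational(1, 2)), Mul(2, -38))), Mul(-1, 84)) = Add(Mul(61, Add(Pow(Add(1444, 3721), Rational(1, 2)), -76)), -84) = Add(Mul(61, Add(Pow(5165, Rational(1, 2)), -76)), -84) = Add(Mul(61, Add(-76, Pow(5165, Rational(1, 2)))), -84) = Add(Add(-4636, Mul(61, Pow(5165, Rational(1, 2)))), -84) = Add(-4720, Mul(61, Pow(5165, Rational(1, 2))))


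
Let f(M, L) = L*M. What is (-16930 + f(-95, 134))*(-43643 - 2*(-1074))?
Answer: 1230741700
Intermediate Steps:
(-16930 + f(-95, 134))*(-43643 - 2*(-1074)) = (-16930 + 134*(-95))*(-43643 - 2*(-1074)) = (-16930 - 12730)*(-43643 + 2148) = -29660*(-41495) = 1230741700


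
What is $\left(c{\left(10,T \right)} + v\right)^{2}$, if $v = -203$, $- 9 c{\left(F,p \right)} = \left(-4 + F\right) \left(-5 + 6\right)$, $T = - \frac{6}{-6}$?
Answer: $\frac{373321}{9} \approx 41480.0$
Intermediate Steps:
$T = 1$ ($T = \left(-6\right) \left(- \frac{1}{6}\right) = 1$)
$c{\left(F,p \right)} = \frac{4}{9} - \frac{F}{9}$ ($c{\left(F,p \right)} = - \frac{\left(-4 + F\right) \left(-5 + 6\right)}{9} = - \frac{\left(-4 + F\right) 1}{9} = - \frac{-4 + F}{9} = \frac{4}{9} - \frac{F}{9}$)
$\left(c{\left(10,T \right)} + v\right)^{2} = \left(\left(\frac{4}{9} - \frac{10}{9}\right) - 203\right)^{2} = \left(- \frac{2}{3} - 203\right)^{2} = \left(- \frac{611}{3}\right)^{2} = \frac{373321}{9}$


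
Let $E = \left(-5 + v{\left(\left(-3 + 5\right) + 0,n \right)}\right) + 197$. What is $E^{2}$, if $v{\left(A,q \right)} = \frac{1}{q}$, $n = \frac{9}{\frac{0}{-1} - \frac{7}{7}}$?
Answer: $\frac{2982529}{81} \approx 36821.0$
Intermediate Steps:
$n = -9$ ($n = \frac{9}{0 \left(-1\right) - 1} = \frac{9}{0 - 1} = \frac{9}{-1} = 9 \left(-1\right) = -9$)
$E = \frac{1727}{9}$ ($E = \left(-5 + \frac{1}{-9}\right) + 197 = \left(-5 - \frac{1}{9}\right) + 197 = - \frac{46}{9} + 197 = \frac{1727}{9} \approx 191.89$)
$E^{2} = \left(\frac{1727}{9}\right)^{2} = \frac{2982529}{81}$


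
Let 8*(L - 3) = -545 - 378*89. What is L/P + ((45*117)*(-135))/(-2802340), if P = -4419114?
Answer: 1261185118411/4953543970704 ≈ 0.25460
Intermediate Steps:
L = -34163/8 (L = 3 + (-545 - 378*89)/8 = 3 + (-545 - 33642)/8 = 3 + (⅛)*(-34187) = 3 - 34187/8 = -34163/8 ≈ -4270.4)
L/P + ((45*117)*(-135))/(-2802340) = -34163/8/(-4419114) + ((45*117)*(-135))/(-2802340) = -34163/8*(-1/4419114) + (5265*(-135))*(-1/2802340) = 34163/35352912 - 710775*(-1/2802340) = 34163/35352912 + 142155/560468 = 1261185118411/4953543970704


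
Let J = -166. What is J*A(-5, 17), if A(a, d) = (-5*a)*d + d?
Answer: -73372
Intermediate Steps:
A(a, d) = d - 5*a*d (A(a, d) = -5*a*d + d = d - 5*a*d)
J*A(-5, 17) = -2822*(1 - 5*(-5)) = -2822*(1 + 25) = -2822*26 = -166*442 = -73372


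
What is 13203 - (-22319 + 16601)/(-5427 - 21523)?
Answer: 177907566/13475 ≈ 13203.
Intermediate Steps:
13203 - (-22319 + 16601)/(-5427 - 21523) = 13203 - (-5718)/(-26950) = 13203 - (-5718)*(-1)/26950 = 13203 - 1*2859/13475 = 13203 - 2859/13475 = 177907566/13475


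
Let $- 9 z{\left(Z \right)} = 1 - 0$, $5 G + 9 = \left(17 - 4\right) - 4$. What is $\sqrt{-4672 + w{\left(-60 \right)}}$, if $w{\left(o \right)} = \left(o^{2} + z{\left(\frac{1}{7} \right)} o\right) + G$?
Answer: $\frac{2 i \sqrt{2397}}{3} \approx 32.639 i$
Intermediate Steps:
$G = 0$ ($G = - \frac{9}{5} + \frac{\left(17 - 4\right) - 4}{5} = - \frac{9}{5} + \frac{13 - 4}{5} = - \frac{9}{5} + \frac{1}{5} \cdot 9 = - \frac{9}{5} + \frac{9}{5} = 0$)
$z{\left(Z \right)} = - \frac{1}{9}$ ($z{\left(Z \right)} = - \frac{1 - 0}{9} = - \frac{1 + 0}{9} = \left(- \frac{1}{9}\right) 1 = - \frac{1}{9}$)
$w{\left(o \right)} = o^{2} - \frac{o}{9}$ ($w{\left(o \right)} = \left(o^{2} - \frac{o}{9}\right) + 0 = o^{2} - \frac{o}{9}$)
$\sqrt{-4672 + w{\left(-60 \right)}} = \sqrt{-4672 - 60 \left(- \frac{1}{9} - 60\right)} = \sqrt{-4672 - - \frac{10820}{3}} = \sqrt{-4672 + \frac{10820}{3}} = \sqrt{- \frac{3196}{3}} = \frac{2 i \sqrt{2397}}{3}$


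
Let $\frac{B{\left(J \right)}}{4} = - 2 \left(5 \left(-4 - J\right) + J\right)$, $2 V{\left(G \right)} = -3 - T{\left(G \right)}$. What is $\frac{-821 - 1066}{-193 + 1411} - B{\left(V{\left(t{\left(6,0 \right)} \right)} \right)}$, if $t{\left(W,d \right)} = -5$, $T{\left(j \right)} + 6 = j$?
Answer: $- \frac{117557}{406} \approx -289.55$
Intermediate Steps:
$T{\left(j \right)} = -6 + j$
$V{\left(G \right)} = \frac{3}{2} - \frac{G}{2}$ ($V{\left(G \right)} = \frac{-3 - \left(-6 + G\right)}{2} = \frac{3 - G}{2} = \frac{3}{2} - \frac{G}{2}$)
$B{\left(J \right)} = 160 + 32 J$ ($B{\left(J \right)} = 4 \left(- 2 \left(5 \left(-4 - J\right) + J\right)\right) = 4 \left(- 2 \left(\left(-20 - 5 J\right) + J\right)\right) = 4 \left(- 2 \left(-20 - 4 J\right)\right) = 4 \left(40 + 8 J\right) = 160 + 32 J$)
$\frac{-821 - 1066}{-193 + 1411} - B{\left(V{\left(t{\left(6,0 \right)} \right)} \right)} = \frac{-821 - 1066}{-193 + 1411} - \left(160 + 32 \left(\frac{3}{2} - - \frac{5}{2}\right)\right) = - \frac{1887}{1218} - \left(160 + 32 \left(\frac{3}{2} + \frac{5}{2}\right)\right) = \left(-1887\right) \frac{1}{1218} - \left(160 + 32 \cdot 4\right) = - \frac{629}{406} - \left(160 + 128\right) = - \frac{629}{406} - 288 = - \frac{117557}{406}$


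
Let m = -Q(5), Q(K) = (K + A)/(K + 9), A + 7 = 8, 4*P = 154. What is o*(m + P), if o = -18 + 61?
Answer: 22919/14 ≈ 1637.1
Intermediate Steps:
P = 77/2 (P = (¼)*154 = 77/2 ≈ 38.500)
A = 1 (A = -7 + 8 = 1)
o = 43
Q(K) = (1 + K)/(9 + K) (Q(K) = (K + 1)/(K + 9) = (1 + K)/(9 + K))
m = -3/7 (m = -(1 + 5)/(9 + 5) = -6/14 = -1*3/7 = -3/7 ≈ -0.42857)
o*(m + P) = 43*(-3/7 + 77/2) = 43*(533/14) = 22919/14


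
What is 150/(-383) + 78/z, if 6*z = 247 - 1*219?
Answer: 43761/2681 ≈ 16.323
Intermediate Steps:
z = 14/3 (z = (247 - 1*219)/6 = (247 - 219)/6 = (⅙)*28 = 14/3 ≈ 4.6667)
150/(-383) + 78/z = 150/(-383) + 78/(14/3) = 150*(-1/383) + 78*(3/14) = -150/383 + 117/7 = 43761/2681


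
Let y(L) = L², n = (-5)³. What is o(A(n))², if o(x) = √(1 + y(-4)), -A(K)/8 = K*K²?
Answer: 17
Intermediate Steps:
n = -125
A(K) = -8*K³ (A(K) = -8*K*K² = -8*K³)
o(x) = √17 (o(x) = √(1 + (-4)²) = √(1 + 16) = √17)
o(A(n))² = (√17)² = 17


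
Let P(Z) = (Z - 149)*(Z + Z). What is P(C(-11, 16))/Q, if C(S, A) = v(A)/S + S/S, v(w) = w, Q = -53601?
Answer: -5480/2161907 ≈ -0.0025348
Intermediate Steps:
C(S, A) = 1 + A/S (C(S, A) = A/S + S/S = A/S + 1 = 1 + A/S)
P(Z) = 2*Z*(-149 + Z) (P(Z) = (-149 + Z)*(2*Z) = 2*Z*(-149 + Z))
P(C(-11, 16))/Q = (2*((16 - 11)/(-11))*(-149 + (16 - 11)/(-11)))/(-53601) = (2*(-1/11*5)*(-149 - 1/11*5))*(-1/53601) = (2*(-5/11)*(-149 - 5/11))*(-1/53601) = (2*(-5/11)*(-1644/11))*(-1/53601) = (16440/121)*(-1/53601) = -5480/2161907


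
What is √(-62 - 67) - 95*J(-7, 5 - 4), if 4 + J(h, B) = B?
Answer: 285 + I*√129 ≈ 285.0 + 11.358*I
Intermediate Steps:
J(h, B) = -4 + B
√(-62 - 67) - 95*J(-7, 5 - 4) = √(-62 - 67) - 95*(-4 + (5 - 4)) = √(-129) - 95*(-4 + 1) = I*√129 - 95*(-3) = I*√129 + 285 = 285 + I*√129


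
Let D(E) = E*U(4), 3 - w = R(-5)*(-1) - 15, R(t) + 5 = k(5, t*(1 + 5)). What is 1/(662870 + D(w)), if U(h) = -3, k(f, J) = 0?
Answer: 1/662831 ≈ 1.5087e-6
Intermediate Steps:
R(t) = -5 (R(t) = -5 + 0 = -5)
w = 13 (w = 3 - (-5*(-1) - 15) = 3 - (5 - 15) = 3 - 1*(-10) = 3 + 10 = 13)
D(E) = -3*E (D(E) = E*(-3) = -3*E)
1/(662870 + D(w)) = 1/(662870 - 3*13) = 1/(662870 - 39) = 1/662831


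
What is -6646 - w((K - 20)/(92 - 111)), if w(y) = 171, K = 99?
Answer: -6817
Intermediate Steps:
-6646 - w((K - 20)/(92 - 111)) = -6646 - 1*171 = -6646 - 171 = -6817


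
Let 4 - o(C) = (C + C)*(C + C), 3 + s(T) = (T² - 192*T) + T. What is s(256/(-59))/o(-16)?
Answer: -2939957/3550620 ≈ -0.82801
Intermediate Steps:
s(T) = -3 + T² - 191*T (s(T) = -3 + ((T² - 192*T) + T) = -3 + (T² - 191*T) = -3 + T² - 191*T)
o(C) = 4 - 4*C² (o(C) = 4 - (C + C)*(C + C) = 4 - 2*C*2*C = 4 - 4*C²)
s(256/(-59))/o(-16) = (-3 + (256/(-59))² - 48896/(-59))/(4 - 4*(-16)²) = (-3 + (256*(-1/59))² - 48896*(-1)/59)/(4 - 4*256) = (-3 + (-256/59)² - 191*(-256/59))/(4 - 1024) = (-3 + 65536/3481 + 48896/59)/(-1020) = (2939957/3481)*(-1/1020) = -2939957/3550620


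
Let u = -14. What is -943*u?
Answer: 13202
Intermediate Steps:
-943*u = -943*(-14) = 13202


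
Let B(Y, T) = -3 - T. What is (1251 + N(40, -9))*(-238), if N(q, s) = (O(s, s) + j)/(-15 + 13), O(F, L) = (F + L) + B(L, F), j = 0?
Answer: -299166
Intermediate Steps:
O(F, L) = -3 + L (O(F, L) = (F + L) + (-3 - F) = -3 + L)
N(q, s) = 3/2 - s/2 (N(q, s) = ((-3 + s) + 0)/(-15 + 13) = (-3 + s)/(-2) = (-3 + s)*(-½) = 3/2 - s/2)
(1251 + N(40, -9))*(-238) = (1251 + (3/2 - ½*(-9)))*(-238) = (1251 + (3/2 + 9/2))*(-238) = (1251 + 6)*(-238) = 1257*(-238) = -299166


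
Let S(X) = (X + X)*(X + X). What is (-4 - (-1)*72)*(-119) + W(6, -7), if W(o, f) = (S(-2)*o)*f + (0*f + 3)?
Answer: -8761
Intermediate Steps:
S(X) = 4*X**2 (S(X) = (2*X)*(2*X) = 4*X**2)
W(o, f) = 3 + 16*f*o (W(o, f) = ((4*(-2)**2)*o)*f + (0*f + 3) = ((4*4)*o)*f + (0 + 3) = (16*o)*f + 3 = 16*f*o + 3 = 3 + 16*f*o)
(-4 - (-1)*72)*(-119) + W(6, -7) = (-4 - (-1)*72)*(-119) + (3 + 16*(-7)*6) = (-4 - 1*(-72))*(-119) + (3 - 672) = (-4 + 72)*(-119) - 669 = 68*(-119) - 669 = -8092 - 669 = -8761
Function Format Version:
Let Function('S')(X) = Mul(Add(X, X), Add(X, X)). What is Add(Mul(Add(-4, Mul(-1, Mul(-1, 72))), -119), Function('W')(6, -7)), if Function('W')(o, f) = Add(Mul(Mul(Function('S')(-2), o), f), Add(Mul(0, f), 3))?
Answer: -8761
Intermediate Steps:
Function('S')(X) = Mul(4, Pow(X, 2)) (Function('S')(X) = Mul(Mul(2, X), Mul(2, X)) = Mul(4, Pow(X, 2)))
Function('W')(o, f) = Add(3, Mul(16, f, o)) (Function('W')(o, f) = Add(Mul(Mul(Mul(4, Pow(-2, 2)), o), f), Add(Mul(0, f), 3)) = Add(Mul(Mul(Mul(4, 4), o), f), Add(0, 3)) = Add(Mul(Mul(16, o), f), 3) = Add(Mul(16, f, o), 3) = Add(3, Mul(16, f, o)))
Add(Mul(Add(-4, Mul(-1, Mul(-1, 72))), -119), Function('W')(6, -7)) = Add(Mul(Add(-4, Mul(-1, Mul(-1, 72))), -119), Add(3, Mul(16, -7, 6))) = Add(Mul(Add(-4, Mul(-1, -72)), -119), Add(3, -672)) = Add(Mul(Add(-4, 72), -119), -669) = Add(Mul(68, -119), -669) = Add(-8092, -669) = -8761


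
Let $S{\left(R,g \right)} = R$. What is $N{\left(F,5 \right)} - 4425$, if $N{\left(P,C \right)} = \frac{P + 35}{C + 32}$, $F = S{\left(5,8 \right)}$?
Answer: $- \frac{163685}{37} \approx -4423.9$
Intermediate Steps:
$F = 5$
$N{\left(P,C \right)} = \frac{35 + P}{32 + C}$
$N{\left(F,5 \right)} - 4425 = \frac{35 + 5}{32 + 5} - 4425 = \frac{1}{37} \cdot 40 - 4425 = \frac{40}{37} - 4425 = - \frac{163685}{37}$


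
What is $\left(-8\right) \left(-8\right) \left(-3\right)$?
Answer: $-192$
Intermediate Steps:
$\left(-8\right) \left(-8\right) \left(-3\right) = 64 \left(-3\right) = -192$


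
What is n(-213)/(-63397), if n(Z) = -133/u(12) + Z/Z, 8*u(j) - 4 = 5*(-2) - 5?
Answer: -1075/697367 ≈ -0.0015415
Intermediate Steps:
u(j) = -11/8 (u(j) = 1/2 + (5*(-2) - 5)/8 = 1/2 + (-10 - 5)/8 = 1/2 + (1/8)*(-15) = 1/2 - 15/8 = -11/8)
n(Z) = 1075/11 (n(Z) = -133/(-11/8) + Z/Z = -133*(-8/11) + 1 = 1064/11 + 1 = 1075/11)
n(-213)/(-63397) = (1075/11)/(-63397) = (1075/11)*(-1/63397) = -1075/697367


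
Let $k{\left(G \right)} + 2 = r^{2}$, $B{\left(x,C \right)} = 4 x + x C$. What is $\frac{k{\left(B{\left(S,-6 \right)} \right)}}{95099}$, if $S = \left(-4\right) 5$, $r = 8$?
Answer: $\frac{62}{95099} \approx 0.00065195$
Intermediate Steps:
$S = -20$
$B{\left(x,C \right)} = 4 x + C x$
$k{\left(G \right)} = 62$ ($k{\left(G \right)} = -2 + 8^{2} = -2 + 64 = 62$)
$\frac{k{\left(B{\left(S,-6 \right)} \right)}}{95099} = \frac{62}{95099}$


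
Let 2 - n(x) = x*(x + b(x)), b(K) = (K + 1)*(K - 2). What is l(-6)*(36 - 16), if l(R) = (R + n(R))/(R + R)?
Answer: -1000/3 ≈ -333.33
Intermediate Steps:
b(K) = (1 + K)*(-2 + K)
n(x) = 2 - x*(-2 + x²) (n(x) = 2 - x*(x + (-2 + x² - x)) = 2 - x*(-2 + x²))
l(R) = (2 - R³ + 3*R)/(2*R) (l(R) = (R + (2 - R³ + 2*R))/(R + R) = (2 - R³ + 3*R)/((2*R)) = (2 - R³ + 3*R)*(1/(2*R)) = (2 - R³ + 3*R)/(2*R))
l(-6)*(36 - 16) = ((½)*(2 - 1*(-6)³ + 3*(-6))/(-6))*(36 - 16) = ((½)*(-⅙)*(2 - 1*(-216) - 18))*20 = ((½)*(-⅙)*(2 + 216 - 18))*20 = ((½)*(-⅙)*200)*20 = -50/3*20 = -1000/3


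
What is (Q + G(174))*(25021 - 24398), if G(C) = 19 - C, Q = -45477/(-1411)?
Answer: -107921044/1411 ≈ -76486.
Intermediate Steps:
Q = 45477/1411 (Q = -45477*(-1/1411) = 45477/1411 ≈ 32.230)
(Q + G(174))*(25021 - 24398) = (45477/1411 + (19 - 1*174))*(25021 - 24398) = (45477/1411 + (19 - 174))*623 = (45477/1411 - 155)*623 = -173228/1411*623 = -107921044/1411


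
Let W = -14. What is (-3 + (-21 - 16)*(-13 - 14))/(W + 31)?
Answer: 996/17 ≈ 58.588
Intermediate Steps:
(-3 + (-21 - 16)*(-13 - 14))/(W + 31) = (-3 + (-21 - 16)*(-13 - 14))/(-14 + 31) = (-3 - 37*(-27))/17 = (-3 + 999)*(1/17) = 996*(1/17) = 996/17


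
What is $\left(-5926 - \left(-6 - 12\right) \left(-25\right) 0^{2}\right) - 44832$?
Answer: $-50758$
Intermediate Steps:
$\left(-5926 - \left(-6 - 12\right) \left(-25\right) 0^{2}\right) - 44832 = \left(-5926 - \left(-18\right) \left(-25\right) 0\right) - 44832 = \left(-5926 - 450 \cdot 0\right) - 44832 = \left(-5926 - 0\right) - 44832 = \left(-5926 + 0\right) - 44832 = -5926 - 44832 = -50758$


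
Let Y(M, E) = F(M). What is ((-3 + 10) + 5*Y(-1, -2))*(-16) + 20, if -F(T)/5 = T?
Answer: -492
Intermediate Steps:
F(T) = -5*T
Y(M, E) = -5*M
((-3 + 10) + 5*Y(-1, -2))*(-16) + 20 = ((-3 + 10) + 5*(-5*(-1)))*(-16) + 20 = (7 + 5*5)*(-16) + 20 = (7 + 25)*(-16) + 20 = 32*(-16) + 20 = -512 + 20 = -492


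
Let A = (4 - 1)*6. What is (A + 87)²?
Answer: 11025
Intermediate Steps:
A = 18 (A = 3*6 = 18)
(A + 87)² = (18 + 87)² = 105² = 11025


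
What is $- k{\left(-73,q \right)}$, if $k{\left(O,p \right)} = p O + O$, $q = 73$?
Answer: $5402$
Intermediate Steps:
$k{\left(O,p \right)} = O + O p$ ($k{\left(O,p \right)} = O p + O = O + O p$)
$- k{\left(-73,q \right)} = - \left(-73\right) \left(1 + 73\right) = - \left(-73\right) 74 = \left(-1\right) \left(-5402\right) = 5402$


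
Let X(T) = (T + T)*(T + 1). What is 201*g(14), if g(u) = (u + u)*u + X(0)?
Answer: 78792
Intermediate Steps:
X(T) = 2*T*(1 + T) (X(T) = (2*T)*(1 + T) = 2*T*(1 + T))
g(u) = 2*u² (g(u) = (u + u)*u + 2*0*(1 + 0) = (2*u)*u + 2*0*1 = 2*u² + 0 = 2*u²)
201*g(14) = 201*(2*14²) = 201*(2*196) = 201*392 = 78792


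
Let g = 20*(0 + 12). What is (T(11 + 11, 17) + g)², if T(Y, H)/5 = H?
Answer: 105625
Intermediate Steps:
T(Y, H) = 5*H
g = 240 (g = 20*12 = 240)
(T(11 + 11, 17) + g)² = (5*17 + 240)² = (85 + 240)² = 325² = 105625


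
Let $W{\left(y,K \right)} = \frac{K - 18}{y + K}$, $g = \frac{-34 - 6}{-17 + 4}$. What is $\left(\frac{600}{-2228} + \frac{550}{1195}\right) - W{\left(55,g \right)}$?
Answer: $\frac{45017962}{100507865} \approx 0.44791$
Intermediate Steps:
$g = \frac{40}{13}$ ($g = - \frac{40}{-13} = \left(-40\right) \left(- \frac{1}{13}\right) = \frac{40}{13} \approx 3.0769$)
$W{\left(y,K \right)} = \frac{-18 + K}{K + y}$
$\left(\frac{600}{-2228} + \frac{550}{1195}\right) - W{\left(55,g \right)} = \left(\frac{600}{-2228} + \frac{550}{1195}\right) - \frac{-18 + \frac{40}{13}}{\frac{40}{13} + 55} = \left(600 \left(- \frac{1}{2228}\right) + 550 \cdot \frac{1}{1195}\right) - \frac{1}{\frac{755}{13}} \left(- \frac{194}{13}\right) = \left(- \frac{150}{557} + \frac{110}{239}\right) - \frac{13}{755} \left(- \frac{194}{13}\right) = \frac{25420}{133123} - - \frac{194}{755} = \frac{25420}{133123} + \frac{194}{755} = \frac{45017962}{100507865}$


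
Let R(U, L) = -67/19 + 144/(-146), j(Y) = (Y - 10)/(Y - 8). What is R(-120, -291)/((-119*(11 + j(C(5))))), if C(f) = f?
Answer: 18777/6272014 ≈ 0.0029938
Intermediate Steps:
j(Y) = (-10 + Y)/(-8 + Y)
R(U, L) = -6259/1387 (R(U, L) = -67*1/19 + 144*(-1/146) = -67/19 - 72/73 = -6259/1387)
R(-120, -291)/((-119*(11 + j(C(5))))) = -6259*(-1/(119*(11 + (-10 + 5)/(-8 + 5))))/1387 = -6259*(-1/(119*(11 - 5/(-3))))/1387 = -6259*(-1/(119*(11 - ⅓*(-5))))/1387 = -6259*(-1/(119*(11 + 5/3)))/1387 = -6259/(1387*((-119*38/3))) = -6259/(1387*(-4522/3)) = -6259/1387*(-3/4522) = 18777/6272014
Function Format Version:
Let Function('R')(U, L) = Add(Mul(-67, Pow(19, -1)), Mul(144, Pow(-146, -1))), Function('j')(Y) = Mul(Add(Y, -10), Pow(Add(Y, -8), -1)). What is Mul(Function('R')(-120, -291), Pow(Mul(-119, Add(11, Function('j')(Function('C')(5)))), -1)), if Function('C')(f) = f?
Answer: Rational(18777, 6272014) ≈ 0.0029938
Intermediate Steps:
Function('j')(Y) = Mul(Pow(Add(-8, Y), -1), Add(-10, Y)) (Function('j')(Y) = Mul(Add(-10, Y), Pow(Add(-8, Y), -1)) = Mul(Pow(Add(-8, Y), -1), Add(-10, Y)))
Function('R')(U, L) = Rational(-6259, 1387) (Function('R')(U, L) = Add(Mul(-67, Rational(1, 19)), Mul(144, Rational(-1, 146))) = Add(Rational(-67, 19), Rational(-72, 73)) = Rational(-6259, 1387))
Mul(Function('R')(-120, -291), Pow(Mul(-119, Add(11, Function('j')(Function('C')(5)))), -1)) = Mul(Rational(-6259, 1387), Pow(Mul(-119, Add(11, Mul(Pow(Add(-8, 5), -1), Add(-10, 5)))), -1)) = Mul(Rational(-6259, 1387), Pow(Mul(-119, Add(11, Mul(Pow(-3, -1), -5))), -1)) = Mul(Rational(-6259, 1387), Pow(Mul(-119, Add(11, Mul(Rational(-1, 3), -5))), -1)) = Mul(Rational(-6259, 1387), Pow(Mul(-119, Add(11, Rational(5, 3))), -1)) = Mul(Rational(-6259, 1387), Pow(Mul(-119, Rational(38, 3)), -1)) = Mul(Rational(-6259, 1387), Pow(Rational(-4522, 3), -1)) = Mul(Rational(-6259, 1387), Rational(-3, 4522)) = Rational(18777, 6272014)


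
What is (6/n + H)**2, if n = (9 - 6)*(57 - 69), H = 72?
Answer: 185761/36 ≈ 5160.0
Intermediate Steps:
n = -36 (n = 3*(-12) = -36)
(6/n + H)**2 = (6/(-36) + 72)**2 = (6*(-1/36) + 72)**2 = (-1/6 + 72)**2 = (431/6)**2 = 185761/36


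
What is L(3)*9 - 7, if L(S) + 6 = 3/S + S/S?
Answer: -43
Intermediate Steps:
L(S) = -5 + 3/S (L(S) = -6 + (3/S + S/S) = -6 + (3/S + 1) = -6 + (1 + 3/S) = -5 + 3/S)
L(3)*9 - 7 = (-5 + 3/3)*9 - 7 = (-5 + 3*(⅓))*9 - 7 = (-5 + 1)*9 - 7 = -4*9 - 7 = -36 - 7 = -43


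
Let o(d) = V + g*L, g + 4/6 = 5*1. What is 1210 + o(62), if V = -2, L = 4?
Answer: 3676/3 ≈ 1225.3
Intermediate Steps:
g = 13/3 (g = -2/3 + 5*1 = -2/3 + 5 = 13/3 ≈ 4.3333)
o(d) = 46/3 (o(d) = -2 + (13/3)*4 = -2 + 52/3 = 46/3)
1210 + o(62) = 1210 + 46/3 = 3676/3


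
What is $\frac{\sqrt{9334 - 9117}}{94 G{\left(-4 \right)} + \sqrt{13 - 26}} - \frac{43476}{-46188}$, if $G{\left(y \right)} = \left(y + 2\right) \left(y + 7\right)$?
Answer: $\frac{3623}{3849} - \frac{564 \sqrt{217}}{318109} - \frac{i \sqrt{2821}}{318109} \approx 0.91517 - 0.00016696 i$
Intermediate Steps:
$G{\left(y \right)} = \left(2 + y\right) \left(7 + y\right)$
$\frac{\sqrt{9334 - 9117}}{94 G{\left(-4 \right)} + \sqrt{13 - 26}} - \frac{43476}{-46188} = \frac{\sqrt{9334 - 9117}}{94 \left(14 + \left(-4\right)^{2} + 9 \left(-4\right)\right) + \sqrt{13 - 26}} - \frac{43476}{-46188} = \frac{\sqrt{217}}{94 \left(14 + 16 - 36\right) + \sqrt{-13}} - - \frac{3623}{3849} = \frac{\sqrt{217}}{94 \left(-6\right) + i \sqrt{13}} + \frac{3623}{3849} = \frac{\sqrt{217}}{-564 + i \sqrt{13}} + \frac{3623}{3849} = \frac{3623}{3849} + \frac{\sqrt{217}}{-564 + i \sqrt{13}}$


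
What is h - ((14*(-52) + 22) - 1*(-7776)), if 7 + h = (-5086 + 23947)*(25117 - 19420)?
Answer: 107444040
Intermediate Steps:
h = 107451110 (h = -7 + (-5086 + 23947)*(25117 - 19420) = -7 + 18861*5697 = -7 + 107451117 = 107451110)
h - ((14*(-52) + 22) - 1*(-7776)) = 107451110 - ((14*(-52) + 22) - 1*(-7776)) = 107451110 - ((-728 + 22) + 7776) = 107451110 - (-706 + 7776) = 107451110 - 1*7070 = 107451110 - 7070 = 107444040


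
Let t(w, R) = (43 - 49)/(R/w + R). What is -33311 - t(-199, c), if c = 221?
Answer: -242936924/7293 ≈ -33311.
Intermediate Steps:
t(w, R) = -6/(R + R/w)
-33311 - t(-199, c) = -33311 - (-6)*(-199)/(221*(1 - 199)) = -33311 - (-6)*(-199)/(221*(-198)) = -33311 - (-6)*(-199)*(-1)/(221*198) = -33311 - 1*(-199/7293) = -33311 + 199/7293 = -242936924/7293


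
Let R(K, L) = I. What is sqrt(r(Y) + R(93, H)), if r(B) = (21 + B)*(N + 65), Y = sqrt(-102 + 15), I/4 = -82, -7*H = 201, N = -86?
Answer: sqrt(-769 - 21*I*sqrt(87)) ≈ 3.5039 - 27.951*I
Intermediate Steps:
H = -201/7 (H = -1/7*201 = -201/7 ≈ -28.714)
I = -328 (I = 4*(-82) = -328)
R(K, L) = -328
Y = I*sqrt(87) (Y = sqrt(-87) = I*sqrt(87) ≈ 9.3274*I)
r(B) = -441 - 21*B (r(B) = (21 + B)*(-86 + 65) = (21 + B)*(-21) = -441 - 21*B)
sqrt(r(Y) + R(93, H)) = sqrt((-441 - 21*I*sqrt(87)) - 328) = sqrt(-769 - 21*I*sqrt(87))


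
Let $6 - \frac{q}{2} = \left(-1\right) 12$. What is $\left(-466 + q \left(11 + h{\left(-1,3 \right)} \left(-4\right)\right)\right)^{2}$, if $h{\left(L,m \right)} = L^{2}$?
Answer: $45796$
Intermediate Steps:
$q = 36$ ($q = 12 - 2 \left(\left(-1\right) 12\right) = 12 - -24 = 12 + 24 = 36$)
$\left(-466 + q \left(11 + h{\left(-1,3 \right)} \left(-4\right)\right)\right)^{2} = \left(-466 + 36 \left(11 + \left(-1\right)^{2} \left(-4\right)\right)\right)^{2} = \left(-466 + 36 \left(11 + 1 \left(-4\right)\right)\right)^{2} = \left(-466 + 36 \left(11 - 4\right)\right)^{2} = \left(-466 + 36 \cdot 7\right)^{2} = \left(-466 + 252\right)^{2} = \left(-214\right)^{2} = 45796$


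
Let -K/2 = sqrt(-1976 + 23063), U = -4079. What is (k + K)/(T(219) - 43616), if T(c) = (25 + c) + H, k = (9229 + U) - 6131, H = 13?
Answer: 327/14453 + 2*sqrt(2343)/14453 ≈ 0.029323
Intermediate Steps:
K = -6*sqrt(2343) (K = -2*sqrt(-1976 + 23063) = -6*sqrt(2343) ≈ -290.43)
k = -981 (k = (9229 - 4079) - 6131 = 5150 - 6131 = -981)
T(c) = 38 + c (T(c) = (25 + c) + 13 = 38 + c)
(k + K)/(T(219) - 43616) = (-981 - 6*sqrt(2343))/((38 + 219) - 43616) = (-981 - 6*sqrt(2343))/(257 - 43616) = (-981 - 6*sqrt(2343))/(-43359) = (-981 - 6*sqrt(2343))*(-1/43359) = 327/14453 + 2*sqrt(2343)/14453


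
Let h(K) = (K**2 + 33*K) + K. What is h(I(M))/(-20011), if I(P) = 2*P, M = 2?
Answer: -152/20011 ≈ -0.0075958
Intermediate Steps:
h(K) = K**2 + 34*K
h(I(M))/(-20011) = ((2*2)*(34 + 2*2))/(-20011) = (4*(34 + 4))*(-1/20011) = (4*38)*(-1/20011) = 152*(-1/20011) = -152/20011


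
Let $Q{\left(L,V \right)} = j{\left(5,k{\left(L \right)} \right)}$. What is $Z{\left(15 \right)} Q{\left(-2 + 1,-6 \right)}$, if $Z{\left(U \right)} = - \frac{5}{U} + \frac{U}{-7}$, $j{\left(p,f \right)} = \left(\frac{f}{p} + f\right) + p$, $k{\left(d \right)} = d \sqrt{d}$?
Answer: $- \frac{260}{21} + \frac{104 i}{35} \approx -12.381 + 2.9714 i$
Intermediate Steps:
$k{\left(d \right)} = d^{\frac{3}{2}}$
$j{\left(p,f \right)} = f + p + \frac{f}{p}$ ($j{\left(p,f \right)} = \left(f + \frac{f}{p}\right) + p = f + p + \frac{f}{p}$)
$Q{\left(L,V \right)} = 5 + \frac{6 L^{\frac{3}{2}}}{5}$ ($Q{\left(L,V \right)} = L^{\frac{3}{2}} + 5 + \frac{L^{\frac{3}{2}}}{5} = 5 + \frac{6 L^{\frac{3}{2}}}{5}$)
$Z{\left(U \right)} = - \frac{5}{U} - \frac{U}{7}$ ($Z{\left(U \right)} = - \frac{5}{U} + U \left(- \frac{1}{7}\right) = - \frac{5}{U} - \frac{U}{7}$)
$Z{\left(15 \right)} Q{\left(-2 + 1,-6 \right)} = \left(- \frac{5}{15} - \frac{15}{7}\right) \left(5 + \frac{6 \left(-2 + 1\right)^{\frac{3}{2}}}{5}\right) = \left(\left(-5\right) \frac{1}{15} - \frac{15}{7}\right) \left(5 + \frac{6 \left(-1\right)^{\frac{3}{2}}}{5}\right) = \left(- \frac{1}{3} - \frac{15}{7}\right) \left(5 + \frac{6 \left(- i\right)}{5}\right) = - \frac{52 \left(5 - \frac{6 i}{5}\right)}{21} = - \frac{260}{21} + \frac{104 i}{35}$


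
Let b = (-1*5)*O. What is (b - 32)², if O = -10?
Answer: 324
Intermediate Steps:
b = 50 (b = -1*5*(-10) = -5*(-10) = 50)
(b - 32)² = (50 - 32)² = 18² = 324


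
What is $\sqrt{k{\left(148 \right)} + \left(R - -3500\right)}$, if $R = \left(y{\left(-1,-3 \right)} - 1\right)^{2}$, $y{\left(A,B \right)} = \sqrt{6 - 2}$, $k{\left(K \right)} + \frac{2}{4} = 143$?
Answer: $\frac{\sqrt{14574}}{2} \approx 60.361$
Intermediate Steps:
$k{\left(K \right)} = \frac{285}{2}$ ($k{\left(K \right)} = - \frac{1}{2} + 143 = \frac{285}{2}$)
$y{\left(A,B \right)} = 2$ ($y{\left(A,B \right)} = \sqrt{4} = 2$)
$R = 1$ ($R = \left(2 - 1\right)^{2} = 1^{2} = 1$)
$\sqrt{k{\left(148 \right)} + \left(R - -3500\right)} = \sqrt{\frac{285}{2} + \left(1 - -3500\right)} = \sqrt{\frac{285}{2} + \left(1 + 3500\right)} = \sqrt{\frac{285}{2} + 3501} = \sqrt{\frac{7287}{2}} = \frac{\sqrt{14574}}{2}$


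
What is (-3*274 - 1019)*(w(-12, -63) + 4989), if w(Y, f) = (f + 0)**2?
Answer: -16491678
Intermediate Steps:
w(Y, f) = f**2
(-3*274 - 1019)*(w(-12, -63) + 4989) = (-3*274 - 1019)*((-63)**2 + 4989) = (-822 - 1019)*(3969 + 4989) = -1841*8958 = -16491678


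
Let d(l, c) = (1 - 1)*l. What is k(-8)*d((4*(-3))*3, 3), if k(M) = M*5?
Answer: 0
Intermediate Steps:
d(l, c) = 0 (d(l, c) = 0*l = 0)
k(M) = 5*M
k(-8)*d((4*(-3))*3, 3) = (5*(-8))*0 = -40*0 = 0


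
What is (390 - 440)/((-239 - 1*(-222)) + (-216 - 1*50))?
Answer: 50/283 ≈ 0.17668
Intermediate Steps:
(390 - 440)/((-239 - 1*(-222)) + (-216 - 1*50)) = -50/((-239 + 222) + (-216 - 50)) = -50/(-17 - 266) = -50/(-283) = -50*(-1/283) = 50/283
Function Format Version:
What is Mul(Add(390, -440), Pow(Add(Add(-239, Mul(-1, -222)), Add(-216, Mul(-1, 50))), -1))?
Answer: Rational(50, 283) ≈ 0.17668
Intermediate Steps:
Mul(Add(390, -440), Pow(Add(Add(-239, Mul(-1, -222)), Add(-216, Mul(-1, 50))), -1)) = Mul(-50, Pow(Add(Add(-239, 222), Add(-216, -50)), -1)) = Mul(-50, Pow(Add(-17, -266), -1)) = Mul(-50, Pow(-283, -1)) = Mul(-50, Rational(-1, 283)) = Rational(50, 283)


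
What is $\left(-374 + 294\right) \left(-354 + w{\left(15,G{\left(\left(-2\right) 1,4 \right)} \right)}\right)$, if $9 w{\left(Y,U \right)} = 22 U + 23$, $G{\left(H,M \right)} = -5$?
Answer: $\frac{87280}{3} \approx 29093.0$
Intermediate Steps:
$w{\left(Y,U \right)} = \frac{23}{9} + \frac{22 U}{9}$ ($w{\left(Y,U \right)} = \frac{22 U + 23}{9} = \frac{23 + 22 U}{9} = \frac{23}{9} + \frac{22 U}{9}$)
$\left(-374 + 294\right) \left(-354 + w{\left(15,G{\left(\left(-2\right) 1,4 \right)} \right)}\right) = \left(-374 + 294\right) \left(-354 + \left(\frac{23}{9} + \frac{22}{9} \left(-5\right)\right)\right) = - 80 \left(-354 + \left(\frac{23}{9} - \frac{110}{9}\right)\right) = - 80 \left(-354 - \frac{29}{3}\right) = \left(-80\right) \left(- \frac{1091}{3}\right) = \frac{87280}{3}$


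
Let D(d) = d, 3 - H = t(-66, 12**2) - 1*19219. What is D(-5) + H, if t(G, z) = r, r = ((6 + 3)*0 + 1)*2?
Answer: 19215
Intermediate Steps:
r = 2 (r = (9*0 + 1)*2 = (0 + 1)*2 = 1*2 = 2)
t(G, z) = 2
H = 19220 (H = 3 - (2 - 1*19219) = 3 - (2 - 19219) = 3 - 1*(-19217) = 3 + 19217 = 19220)
D(-5) + H = -5 + 19220 = 19215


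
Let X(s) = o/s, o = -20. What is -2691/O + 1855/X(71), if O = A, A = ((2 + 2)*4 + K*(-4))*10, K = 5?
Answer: -260719/40 ≈ -6518.0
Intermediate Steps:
X(s) = -20/s
A = -40 (A = ((2 + 2)*4 + 5*(-4))*10 = (4*4 - 20)*10 = (16 - 20)*10 = -4*10 = -40)
O = -40
-2691/O + 1855/X(71) = -2691/(-40) + 1855/((-20/71)) = -2691*(-1/40) + 1855/((-20*1/71)) = 2691/40 + 1855/(-20/71) = 2691/40 + 1855*(-71/20) = 2691/40 - 26341/4 = -260719/40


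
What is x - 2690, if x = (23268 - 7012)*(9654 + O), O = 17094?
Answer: 434812798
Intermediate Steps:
x = 434815488 (x = (23268 - 7012)*(9654 + 17094) = 16256*26748 = 434815488)
x - 2690 = 434815488 - 2690 = 434812798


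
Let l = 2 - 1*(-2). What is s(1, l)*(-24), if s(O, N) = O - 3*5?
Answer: 336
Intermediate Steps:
l = 4 (l = 2 + 2 = 4)
s(O, N) = -15 + O (s(O, N) = O - 15 = -15 + O)
s(1, l)*(-24) = (-15 + 1)*(-24) = -14*(-24) = 336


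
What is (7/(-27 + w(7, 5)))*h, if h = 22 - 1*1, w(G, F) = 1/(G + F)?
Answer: -1764/323 ≈ -5.4613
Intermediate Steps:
w(G, F) = 1/(F + G)
h = 21 (h = 22 - 1 = 21)
(7/(-27 + w(7, 5)))*h = (7/(-27 + 1/(5 + 7)))*21 = (7/(-27 + 1/12))*21 = (7/(-323/12))*21 = (7*(-12/323))*21 = -84/323*21 = -1764/323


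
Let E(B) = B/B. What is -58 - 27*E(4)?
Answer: -85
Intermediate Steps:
E(B) = 1
-58 - 27*E(4) = -58 - 27*1 = -58 - 27 = -85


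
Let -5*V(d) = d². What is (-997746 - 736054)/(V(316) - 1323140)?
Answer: 2167250/1678889 ≈ 1.2909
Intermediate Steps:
V(d) = -d²/5
(-997746 - 736054)/(V(316) - 1323140) = (-997746 - 736054)/(-⅕*316² - 1323140) = -1733800/(-⅕*99856 - 1323140) = -1733800/(-99856/5 - 1323140) = -1733800/(-6715556/5) = -1733800*(-5/6715556) = 2167250/1678889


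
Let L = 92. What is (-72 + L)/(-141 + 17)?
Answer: -5/31 ≈ -0.16129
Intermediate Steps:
(-72 + L)/(-141 + 17) = (-72 + 92)/(-141 + 17) = 20/(-124) = -1/124*20 = -5/31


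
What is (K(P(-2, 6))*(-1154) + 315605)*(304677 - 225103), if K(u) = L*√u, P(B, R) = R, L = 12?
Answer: 25113952270 - 1101940752*√6 ≈ 2.2415e+10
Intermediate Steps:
K(u) = 12*√u
(K(P(-2, 6))*(-1154) + 315605)*(304677 - 225103) = ((12*√6)*(-1154) + 315605)*(304677 - 225103) = (-13848*√6 + 315605)*79574 = (315605 - 13848*√6)*79574 = 25113952270 - 1101940752*√6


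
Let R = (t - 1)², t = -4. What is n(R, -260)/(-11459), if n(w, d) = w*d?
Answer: 6500/11459 ≈ 0.56724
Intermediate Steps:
R = 25 (R = (-4 - 1)² = (-5)² = 25)
n(w, d) = d*w
n(R, -260)/(-11459) = -260*25/(-11459) = -6500*(-1/11459) = 6500/11459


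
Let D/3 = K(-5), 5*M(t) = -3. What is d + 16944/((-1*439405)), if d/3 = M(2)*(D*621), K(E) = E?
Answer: 7367486691/439405 ≈ 16767.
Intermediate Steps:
M(t) = -3/5 (M(t) = (1/5)*(-3) = -3/5)
D = -15 (D = 3*(-5) = -15)
d = 16767 (d = 3*(-(-9)*621) = 3*(-3/5*(-9315)) = 3*5589 = 16767)
d + 16944/((-1*439405)) = 16767 + 16944/((-1*439405)) = 16767 + 16944/(-439405) = 16767 + 16944*(-1/439405) = 16767 - 16944/439405 = 7367486691/439405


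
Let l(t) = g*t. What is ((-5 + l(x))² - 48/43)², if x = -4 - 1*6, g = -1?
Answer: 1054729/1849 ≈ 570.43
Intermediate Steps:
x = -10 (x = -4 - 6 = -10)
l(t) = -t
((-5 + l(x))² - 48/43)² = ((-5 - 1*(-10))² - 48/43)² = ((-5 + 10)² - 48*1/43)² = (5² - 48/43)² = (25 - 48/43)² = (1027/43)² = 1054729/1849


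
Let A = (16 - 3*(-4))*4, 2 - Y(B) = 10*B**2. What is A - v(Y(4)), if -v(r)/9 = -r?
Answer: 1534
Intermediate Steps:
Y(B) = 2 - 10*B**2
v(r) = 9*r (v(r) = -(-9)*r = 9*r)
A = 112 (A = (16 + 12)*4 = 28*4 = 112)
A - v(Y(4)) = 112 - 9*(2 - 10*4**2) = 112 - 9*(2 - 10*16) = 112 - 9*(2 - 160) = 112 - 9*(-158) = 112 - 1*(-1422) = 112 + 1422 = 1534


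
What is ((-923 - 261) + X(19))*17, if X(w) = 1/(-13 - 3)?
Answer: -322065/16 ≈ -20129.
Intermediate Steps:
X(w) = -1/16 (X(w) = 1/(-16) = -1/16)
((-923 - 261) + X(19))*17 = ((-923 - 261) - 1/16)*17 = (-1184 - 1/16)*17 = -18945/16*17 = -322065/16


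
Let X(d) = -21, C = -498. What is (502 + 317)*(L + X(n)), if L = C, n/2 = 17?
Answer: -425061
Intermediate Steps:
n = 34 (n = 2*17 = 34)
L = -498
(502 + 317)*(L + X(n)) = (502 + 317)*(-498 - 21) = 819*(-519) = -425061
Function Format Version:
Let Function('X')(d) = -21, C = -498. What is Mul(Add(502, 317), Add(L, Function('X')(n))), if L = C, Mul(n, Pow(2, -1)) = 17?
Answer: -425061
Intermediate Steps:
n = 34 (n = Mul(2, 17) = 34)
L = -498
Mul(Add(502, 317), Add(L, Function('X')(n))) = Mul(Add(502, 317), Add(-498, -21)) = Mul(819, -519) = -425061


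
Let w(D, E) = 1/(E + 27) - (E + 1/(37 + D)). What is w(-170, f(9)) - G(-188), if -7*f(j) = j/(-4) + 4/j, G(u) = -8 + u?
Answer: 6439169957/32888772 ≈ 195.79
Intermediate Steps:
f(j) = -4/(7*j) + j/28 (f(j) = -(j/(-4) + 4/j)/7 = -(j*(-¼) + 4/j)/7 = -(-j/4 + 4/j)/7 = -(4/j - j/4)/7 = -4/(7*j) + j/28)
w(D, E) = 1/(27 + E) - E - 1/(37 + D) (w(D, E) = 1/(27 + E) + (-E - 1/(37 + D)) = 1/(27 + E) - E - 1/(37 + D))
w(-170, f(9)) - G(-188) = (10 - 170 - 250*(-16 + 9²)/(7*9) - 37*(-16 + 9²)²/63504 - 1*(-170)*((1/28)*(-16 + 9²)/9)² - 27*(-170)*(1/28)*(-16 + 9²)/9)/(999 + 27*(-170) + 37*((1/28)*(-16 + 9²)/9) - 85*(-16 + 9²)/(14*9)) - (-8 - 188) = (10 - 170 - 250*(-16 + 81)/(7*9) - 37*(-16 + 81)²/63504 - 1*(-170)*((1/28)*(⅑)*(-16 + 81))² - 27*(-170)*(1/28)*(⅑)*(-16 + 81))/(999 - 4590 + 37*((1/28)*(⅑)*(-16 + 81)) - 85*(-16 + 81)/(14*9)) - 1*(-196) = (10 - 170 - 250*65/(7*9) - 37*((1/28)*(⅑)*65)² - 1*(-170)*((1/28)*(⅑)*65)² - 27*(-170)*(1/28)*(⅑)*65)/(999 - 4590 + 37*((1/28)*(⅑)*65) - 85*65/(14*9)) + 196 = (10 - 170 - 1000*65/252 - 37*(65/252)² - 1*(-170)*(65/252)² - 27*(-170)*65/252)/(999 - 4590 + 37*(65/252) - 170*65/252) + 196 = (10 - 170 - 16250/63 - 37*4225/63504 - 1*(-170)*4225/63504 + 16575/14)/(999 - 4590 + 2405/252 - 5525/126) + 196 = (10 - 170 - 16250/63 - 156325/63504 + 359125/31752 + 16575/14)/(-130511/36) + 196 = -36/130511*7029355/9072 + 196 = -7029355/32888772 + 196 = 6439169957/32888772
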